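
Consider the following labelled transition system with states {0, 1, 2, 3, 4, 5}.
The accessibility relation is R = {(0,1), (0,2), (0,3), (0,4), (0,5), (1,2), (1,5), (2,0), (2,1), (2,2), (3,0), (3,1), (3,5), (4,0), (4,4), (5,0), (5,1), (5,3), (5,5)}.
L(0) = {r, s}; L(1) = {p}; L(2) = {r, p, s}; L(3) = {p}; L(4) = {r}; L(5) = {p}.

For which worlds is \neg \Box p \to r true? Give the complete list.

Let φ = \neg \Box p \to r. Evaluate φ at each world:
  0 (successors {1, 2, 3, 4, 5}): φ is true.
  1 (successors {2, 5}): φ is true.
  2 (successors {0, 1, 2}): φ is true.
  3 (successors {0, 1, 5}): φ is false.
  4 (successors {0, 4}): φ is true.
  5 (successors {0, 1, 3, 5}): φ is false.
For instance, at 2:
  At 2: \neg \Box p is true, r is true, so \neg \Box p \to r is true.
    At 2: \Box p is false, so \neg \Box p is true.
      At 2: \Box p requires p at every successor {0, 1, 2}.
        p fails at 0, so \Box p is false at 2.
Satisfying worlds: {0, 1, 2, 4}

0, 1, 2, 4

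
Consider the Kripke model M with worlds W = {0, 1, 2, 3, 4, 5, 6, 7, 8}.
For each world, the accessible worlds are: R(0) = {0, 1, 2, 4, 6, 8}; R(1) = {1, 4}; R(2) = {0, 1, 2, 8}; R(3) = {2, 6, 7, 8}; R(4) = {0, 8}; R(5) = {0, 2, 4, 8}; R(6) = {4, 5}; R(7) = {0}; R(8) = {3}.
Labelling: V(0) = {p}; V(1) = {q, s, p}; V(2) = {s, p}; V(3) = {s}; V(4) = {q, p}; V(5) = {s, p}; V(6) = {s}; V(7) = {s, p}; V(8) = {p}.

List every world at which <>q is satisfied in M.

Let φ = <>q. Evaluate φ at each world:
  0 (successors {0, 1, 2, 4, 6, 8}): φ is true.
  1 (successors {1, 4}): φ is true.
  2 (successors {0, 1, 2, 8}): φ is true.
  3 (successors {2, 6, 7, 8}): φ is false.
  4 (successors {0, 8}): φ is false.
  5 (successors {0, 2, 4, 8}): φ is true.
  6 (successors {4, 5}): φ is true.
  7 (successors {0}): φ is false.
  8 (successors {3}): φ is false.
For instance, at 3:
  At 3: <>q requires q at some successor in {2, 6, 7, 8}.
    At 2: q is false.
    At 6: q is false.
    At 7: q is false.
    At 8: q is false.
  So <>q is false at 3.
Satisfying worlds: {0, 1, 2, 5, 6}

0, 1, 2, 5, 6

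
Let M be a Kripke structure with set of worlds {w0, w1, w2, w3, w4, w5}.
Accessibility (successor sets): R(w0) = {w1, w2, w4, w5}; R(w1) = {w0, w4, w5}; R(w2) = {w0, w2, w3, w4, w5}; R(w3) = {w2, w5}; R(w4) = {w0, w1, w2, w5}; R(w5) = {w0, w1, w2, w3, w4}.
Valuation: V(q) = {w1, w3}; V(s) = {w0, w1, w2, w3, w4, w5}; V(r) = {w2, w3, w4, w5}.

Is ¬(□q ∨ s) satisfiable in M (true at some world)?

No

Let φ = ¬(□q ∨ s). Evaluate φ at each world:
  w0 (successors {w1, w2, w4, w5}): φ is false.
  w1 (successors {w0, w4, w5}): φ is false.
  w2 (successors {w0, w2, w3, w4, w5}): φ is false.
  w3 (successors {w2, w5}): φ is false.
  w4 (successors {w0, w1, w2, w5}): φ is false.
  w5 (successors {w0, w1, w2, w3, w4}): φ is false.
For instance, at w5:
  At w5: □q ∨ s is true, so ¬(□q ∨ s) is false.
    At w5: □q is false, s is true, so □q ∨ s is true.
      At w5: □q requires q at every successor {w0, w1, w2, w3, w4}.
        q fails at w0, so □q is false at w5.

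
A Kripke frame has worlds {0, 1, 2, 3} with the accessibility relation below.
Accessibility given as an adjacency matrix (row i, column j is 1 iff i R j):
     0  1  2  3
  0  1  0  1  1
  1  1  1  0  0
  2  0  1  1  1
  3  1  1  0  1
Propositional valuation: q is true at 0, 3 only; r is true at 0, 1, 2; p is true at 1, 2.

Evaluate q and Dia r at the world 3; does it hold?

Yes

At 3: q is true, Dia r is true, so q and Dia r is true.
  At 3: Dia r requires r at some successor in {0, 1, 3}.
    r holds at 0, so Dia r is true at 3.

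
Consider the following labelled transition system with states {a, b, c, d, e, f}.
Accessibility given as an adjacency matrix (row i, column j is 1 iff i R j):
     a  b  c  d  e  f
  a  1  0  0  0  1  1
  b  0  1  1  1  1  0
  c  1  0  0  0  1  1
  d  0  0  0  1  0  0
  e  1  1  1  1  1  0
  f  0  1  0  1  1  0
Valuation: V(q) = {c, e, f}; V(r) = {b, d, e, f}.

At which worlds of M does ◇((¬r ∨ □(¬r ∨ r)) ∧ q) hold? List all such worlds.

Let φ = ◇((¬r ∨ □(¬r ∨ r)) ∧ q). Evaluate φ at each world:
  a (successors {a, e, f}): φ is true.
  b (successors {b, c, d, e}): φ is true.
  c (successors {a, e, f}): φ is true.
  d (successors {d}): φ is false.
  e (successors {a, b, c, d, e}): φ is true.
  f (successors {b, d, e}): φ is true.
For instance, at a:
  At a: ◇((¬r ∨ □(¬r ∨ r)) ∧ q) requires (¬r ∨ □(¬r ∨ r)) ∧ q at some successor in {a, e, f}.
    (¬r ∨ □(¬r ∨ r)) ∧ q holds at e, so ◇((¬r ∨ □(¬r ∨ r)) ∧ q) is true at a.
      At e: ¬r ∨ □(¬r ∨ r) is true, q is true, so (¬r ∨ □(¬r ∨ r)) ∧ q is true.
Satisfying worlds: {a, b, c, e, f}

a, b, c, e, f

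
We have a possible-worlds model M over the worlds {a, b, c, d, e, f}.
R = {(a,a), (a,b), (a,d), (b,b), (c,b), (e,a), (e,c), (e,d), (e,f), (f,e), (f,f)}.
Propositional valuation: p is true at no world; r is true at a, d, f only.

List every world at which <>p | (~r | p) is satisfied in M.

b, c, e

Recall that <>ψ holds at a world iff ψ holds at some accessible world.
Let φ = <>p | (~r | p). Evaluate φ at each world:
  a (successors {a, b, d}): φ is false.
  b (successors {b}): φ is true.
  c (successors {b}): φ is true.
  d (successors ∅): φ is false.
  e (successors {a, c, d, f}): φ is true.
  f (successors {e, f}): φ is false.
For instance, at f:
  At f: <>p is false, ~r | p is false, so <>p | (~r | p) is false.
    At f: <>p requires p at some successor in {e, f}.
      At e: p is false.
      At f: p is false.
    So <>p is false at f.
Satisfying worlds: {b, c, e}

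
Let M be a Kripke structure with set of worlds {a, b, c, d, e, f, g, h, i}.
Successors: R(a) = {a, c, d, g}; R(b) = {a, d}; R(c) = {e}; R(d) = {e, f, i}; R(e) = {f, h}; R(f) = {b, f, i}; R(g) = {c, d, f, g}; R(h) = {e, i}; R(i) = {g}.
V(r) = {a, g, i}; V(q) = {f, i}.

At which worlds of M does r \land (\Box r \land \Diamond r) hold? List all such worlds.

i

Let φ = r \land (\Box r \land \Diamond r). Evaluate φ at each world:
  a (successors {a, c, d, g}): φ is false.
  b (successors {a, d}): φ is false.
  c (successors {e}): φ is false.
  d (successors {e, f, i}): φ is false.
  e (successors {f, h}): φ is false.
  f (successors {b, f, i}): φ is false.
  g (successors {c, d, f, g}): φ is false.
  h (successors {e, i}): φ is false.
  i (successors {g}): φ is true.
For instance, at a:
  At a: r is true, \Box r \land \Diamond r is false, so r \land (\Box r \land \Diamond r) is false.
    At a: \Box r is false, \Diamond r is true, so \Box r \land \Diamond r is false.
      At a: \Box r requires r at every successor {a, c, d, g}.
        r fails at c, so \Box r is false at a.
      At a: \Diamond r requires r at some successor in {a, c, d, g}.
        r holds at a, so \Diamond r is true at a.
Satisfying worlds: {i}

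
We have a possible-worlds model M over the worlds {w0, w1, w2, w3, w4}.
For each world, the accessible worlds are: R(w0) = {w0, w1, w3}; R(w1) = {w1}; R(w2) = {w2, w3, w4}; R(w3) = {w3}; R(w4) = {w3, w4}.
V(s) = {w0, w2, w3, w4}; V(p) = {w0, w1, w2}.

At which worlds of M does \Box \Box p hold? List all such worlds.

w1

Let φ = \Box \Box p. Evaluate φ at each world:
  w0 (successors {w0, w1, w3}): φ is false.
  w1 (successors {w1}): φ is true.
  w2 (successors {w2, w3, w4}): φ is false.
  w3 (successors {w3}): φ is false.
  w4 (successors {w3, w4}): φ is false.
For instance, at w2:
  At w2: \Box \Box p requires \Box p at every successor {w2, w3, w4}.
    \Box p fails at w2, so \Box \Box p is false at w2.
      At w2: \Box p requires p at every successor {w2, w3, w4}.
        p fails at w3, so \Box p is false at w2.
Satisfying worlds: {w1}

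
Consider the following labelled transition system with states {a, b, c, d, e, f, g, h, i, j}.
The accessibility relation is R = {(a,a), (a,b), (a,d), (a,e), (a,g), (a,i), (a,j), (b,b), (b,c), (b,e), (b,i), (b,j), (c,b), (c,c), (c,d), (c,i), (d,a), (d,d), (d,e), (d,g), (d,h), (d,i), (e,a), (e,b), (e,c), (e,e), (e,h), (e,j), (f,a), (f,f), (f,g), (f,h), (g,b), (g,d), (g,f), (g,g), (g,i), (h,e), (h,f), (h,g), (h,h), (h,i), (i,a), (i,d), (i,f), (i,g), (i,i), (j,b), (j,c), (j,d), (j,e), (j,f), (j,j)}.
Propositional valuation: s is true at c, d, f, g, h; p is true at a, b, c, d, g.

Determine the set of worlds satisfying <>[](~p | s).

d, e, f, h

Recall that []ψ holds at a world iff ψ holds at every accessible world, and <>ψ holds iff ψ holds at some accessible world.
Let φ = <>[](~p | s). Evaluate φ at each world:
  a (successors {a, b, d, e, g, i, j}): φ is false.
  b (successors {b, c, e, i, j}): φ is false.
  c (successors {b, c, d, i}): φ is false.
  d (successors {a, d, e, g, h, i}): φ is true.
  e (successors {a, b, c, e, h, j}): φ is true.
  f (successors {a, f, g, h}): φ is true.
  g (successors {b, d, f, g, i}): φ is false.
  h (successors {e, f, g, h, i}): φ is true.
  i (successors {a, d, f, g, i}): φ is false.
  j (successors {b, c, d, e, f, j}): φ is false.
For instance, at a:
  At a: <>[](~p | s) requires [](~p | s) at some successor in {a, b, d, e, g, i, j}.
    At a: [](~p | s) is false.
    At b: [](~p | s) is false.
    At d: [](~p | s) is false.
    At e: [](~p | s) is false.
    At g: [](~p | s) is false.
    At i: [](~p | s) is false.
    At j: [](~p | s) is false.
  So <>[](~p | s) is false at a.
Satisfying worlds: {d, e, f, h}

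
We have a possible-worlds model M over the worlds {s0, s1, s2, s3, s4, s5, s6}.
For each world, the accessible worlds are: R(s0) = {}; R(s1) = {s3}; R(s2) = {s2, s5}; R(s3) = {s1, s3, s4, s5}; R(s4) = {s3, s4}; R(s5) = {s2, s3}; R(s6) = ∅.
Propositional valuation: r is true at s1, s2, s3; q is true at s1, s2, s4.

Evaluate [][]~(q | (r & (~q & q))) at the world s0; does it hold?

At s0: no accessible worlds, so [][]~(q | (r & (~q & q))) holds vacuously.

Yes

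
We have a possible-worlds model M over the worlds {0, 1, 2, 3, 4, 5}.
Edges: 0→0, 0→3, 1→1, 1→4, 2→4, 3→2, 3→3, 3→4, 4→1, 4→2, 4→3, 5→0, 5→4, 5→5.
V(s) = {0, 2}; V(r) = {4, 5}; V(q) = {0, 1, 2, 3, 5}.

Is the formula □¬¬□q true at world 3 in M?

No

Recall that □ψ holds at a world iff ψ holds at every accessible world, and ◇ψ holds iff ψ holds at some accessible world.
At 3: □¬¬□q requires ¬¬□q at every successor {2, 3, 4}.
  ¬¬□q fails at 2, so □¬¬□q is false at 3.
    At 2: ¬□q is true, so ¬¬□q is false.
      At 2: □q is false, so ¬□q is true.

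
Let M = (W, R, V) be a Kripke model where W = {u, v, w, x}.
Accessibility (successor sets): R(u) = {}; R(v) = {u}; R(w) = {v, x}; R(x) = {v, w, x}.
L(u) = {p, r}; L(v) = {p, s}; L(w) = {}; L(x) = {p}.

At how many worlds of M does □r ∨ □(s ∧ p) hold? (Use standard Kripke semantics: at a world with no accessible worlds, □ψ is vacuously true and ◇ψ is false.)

2

Recall that □ψ holds at a world iff ψ holds at every accessible world, and ◇ψ holds iff ψ holds at some accessible world.
Let φ = □r ∨ □(s ∧ p). Evaluate φ at each world:
  u (successors ∅): φ is true.
  v (successors {u}): φ is true.
  w (successors {v, x}): φ is false.
  x (successors {v, w, x}): φ is false.
For instance, at w:
  At w: □r is false, □(s ∧ p) is false, so □r ∨ □(s ∧ p) is false.
    At w: □r requires r at every successor {v, x}.
      r fails at v, so □r is false at w.
    At w: □(s ∧ p) requires s ∧ p at every successor {v, x}.
      s ∧ p fails at x, so □(s ∧ p) is false at w.
Satisfying worlds: {u, v}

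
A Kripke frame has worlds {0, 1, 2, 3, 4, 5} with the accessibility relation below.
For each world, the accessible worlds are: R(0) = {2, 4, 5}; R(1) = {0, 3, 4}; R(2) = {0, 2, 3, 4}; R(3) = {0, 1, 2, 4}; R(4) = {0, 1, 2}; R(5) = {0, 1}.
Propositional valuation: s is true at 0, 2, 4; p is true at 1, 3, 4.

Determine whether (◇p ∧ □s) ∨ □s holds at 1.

At 1: ◇p ∧ □s is false, □s is false, so (◇p ∧ □s) ∨ □s is false.
  At 1: ◇p is true, □s is false, so ◇p ∧ □s is false.
    At 1: ◇p requires p at some successor in {0, 3, 4}.
      p holds at 3, so ◇p is true at 1.
    At 1: □s requires s at every successor {0, 3, 4}.
      s fails at 3, so □s is false at 1.
  At 1: □s requires s at every successor {0, 3, 4}.
    s fails at 3, so □s is false at 1.

No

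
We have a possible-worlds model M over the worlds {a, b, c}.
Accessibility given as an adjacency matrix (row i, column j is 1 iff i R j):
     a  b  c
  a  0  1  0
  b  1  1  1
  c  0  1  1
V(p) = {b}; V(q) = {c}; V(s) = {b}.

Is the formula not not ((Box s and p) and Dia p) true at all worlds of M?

No

Recall that Box ψ holds at a world iff ψ holds at every accessible world, and Dia ψ holds iff ψ holds at some accessible world.
Let φ = not not ((Box s and p) and Dia p). Evaluate φ at each world:
  a (successors {b}): φ is false.
  b (successors {a, b, c}): φ is false.
  c (successors {b, c}): φ is false.
Detail at a (counterexample):
  At a: not ((Box s and p) and Dia p) is true, so not not ((Box s and p) and Dia p) is false.
    At a: (Box s and p) and Dia p is false, so not ((Box s and p) and Dia p) is true.
      At a: Box s and p is false, Dia p is true, so (Box s and p) and Dia p is false.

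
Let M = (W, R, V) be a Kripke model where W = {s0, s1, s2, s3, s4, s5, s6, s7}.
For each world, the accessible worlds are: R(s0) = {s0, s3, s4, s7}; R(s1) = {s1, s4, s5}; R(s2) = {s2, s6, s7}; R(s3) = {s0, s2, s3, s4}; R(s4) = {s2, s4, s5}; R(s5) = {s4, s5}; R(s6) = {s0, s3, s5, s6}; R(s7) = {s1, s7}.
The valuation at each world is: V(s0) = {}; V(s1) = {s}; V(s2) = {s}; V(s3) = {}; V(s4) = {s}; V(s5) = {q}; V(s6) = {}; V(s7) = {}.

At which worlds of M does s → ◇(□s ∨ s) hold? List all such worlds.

s0, s1, s2, s3, s4, s5, s6, s7

Let φ = s → ◇(□s ∨ s). Evaluate φ at each world:
  s0 (successors {s0, s3, s4, s7}): φ is true.
  s1 (successors {s1, s4, s5}): φ is true.
  s2 (successors {s2, s6, s7}): φ is true.
  s3 (successors {s0, s2, s3, s4}): φ is true.
  s4 (successors {s2, s4, s5}): φ is true.
  s5 (successors {s4, s5}): φ is true.
  s6 (successors {s0, s3, s5, s6}): φ is true.
  s7 (successors {s1, s7}): φ is true.
For instance, at s2:
  At s2: s is true, ◇(□s ∨ s) is true, so s → ◇(□s ∨ s) is true.
    At s2: ◇(□s ∨ s) requires □s ∨ s at some successor in {s2, s6, s7}.
      □s ∨ s holds at s2, so ◇(□s ∨ s) is true at s2.
Satisfying worlds: {s0, s1, s2, s3, s4, s5, s6, s7}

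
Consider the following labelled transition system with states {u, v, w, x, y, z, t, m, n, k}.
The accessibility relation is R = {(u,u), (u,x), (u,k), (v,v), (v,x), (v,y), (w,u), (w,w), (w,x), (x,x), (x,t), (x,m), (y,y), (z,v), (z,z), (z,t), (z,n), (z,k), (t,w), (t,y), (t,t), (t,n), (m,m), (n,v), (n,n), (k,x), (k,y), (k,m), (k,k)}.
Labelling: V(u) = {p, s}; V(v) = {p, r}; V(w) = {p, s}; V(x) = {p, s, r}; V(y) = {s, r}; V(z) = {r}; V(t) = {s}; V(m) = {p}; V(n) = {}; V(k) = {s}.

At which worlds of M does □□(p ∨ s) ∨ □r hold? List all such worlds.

u, v, w, y, m, k

Let φ = □□(p ∨ s) ∨ □r. Evaluate φ at each world:
  u (successors {u, x, k}): φ is true.
  v (successors {v, x, y}): φ is true.
  w (successors {u, w, x}): φ is true.
  x (successors {x, t, m}): φ is false.
  y (successors {y}): φ is true.
  z (successors {v, z, t, n, k}): φ is false.
  t (successors {w, y, t, n}): φ is false.
  m (successors {m}): φ is true.
  n (successors {v, n}): φ is false.
  k (successors {x, y, m, k}): φ is true.
For instance, at n:
  At n: □□(p ∨ s) is false, □r is false, so □□(p ∨ s) ∨ □r is false.
    At n: □□(p ∨ s) requires □(p ∨ s) at every successor {v, n}.
      □(p ∨ s) fails at n, so □□(p ∨ s) is false at n.
    At n: □r requires r at every successor {v, n}.
      r fails at n, so □r is false at n.
Satisfying worlds: {u, v, w, y, m, k}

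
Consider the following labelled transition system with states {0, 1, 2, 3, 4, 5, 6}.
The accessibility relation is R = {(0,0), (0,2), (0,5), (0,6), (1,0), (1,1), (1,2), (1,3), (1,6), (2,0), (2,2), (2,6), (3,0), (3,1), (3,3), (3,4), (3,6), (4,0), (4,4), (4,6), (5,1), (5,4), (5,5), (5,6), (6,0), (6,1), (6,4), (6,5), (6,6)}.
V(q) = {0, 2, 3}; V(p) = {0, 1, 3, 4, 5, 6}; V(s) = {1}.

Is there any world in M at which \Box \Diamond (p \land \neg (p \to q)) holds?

Let φ = \Box \Diamond (p \land \neg (p \to q)). Evaluate φ at each world:
  0 (successors {0, 2, 5, 6}): φ is true.
  1 (successors {0, 1, 2, 3, 6}): φ is true.
  2 (successors {0, 2, 6}): φ is true.
  3 (successors {0, 1, 3, 4, 6}): φ is true.
  4 (successors {0, 4, 6}): φ is true.
  5 (successors {1, 4, 5, 6}): φ is true.
  6 (successors {0, 1, 4, 5, 6}): φ is true.
Detail at 0 (witness):
  At 0: \Box \Diamond (p \land \neg (p \to q)) requires \Diamond (p \land \neg (p \to q)) at every successor {0, 2, 5, 6}.
    At 0: \Diamond (p \land \neg (p \to q)) is true.
    At 2: \Diamond (p \land \neg (p \to q)) is true.
    At 5: \Diamond (p \land \neg (p \to q)) is true.
    At 6: \Diamond (p \land \neg (p \to q)) is true.
  So \Box \Diamond (p \land \neg (p \to q)) is true at 0.

Yes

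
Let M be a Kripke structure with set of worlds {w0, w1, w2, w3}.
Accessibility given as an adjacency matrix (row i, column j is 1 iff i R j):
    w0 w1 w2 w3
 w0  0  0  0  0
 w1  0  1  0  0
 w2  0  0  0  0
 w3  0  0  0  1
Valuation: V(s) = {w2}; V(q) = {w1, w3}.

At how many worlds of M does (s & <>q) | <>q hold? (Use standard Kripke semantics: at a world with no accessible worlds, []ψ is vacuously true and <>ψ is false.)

2

Recall that <>ψ holds at a world iff ψ holds at some accessible world.
Let φ = (s & <>q) | <>q. Evaluate φ at each world:
  w0 (successors ∅): φ is false.
  w1 (successors {w1}): φ is true.
  w2 (successors ∅): φ is false.
  w3 (successors {w3}): φ is true.
For instance, at w3:
  At w3: s & <>q is false, <>q is true, so (s & <>q) | <>q is true.
    At w3: s is false, <>q is true, so s & <>q is false.
      At w3: <>q requires q at some successor in {w3}.
        q holds at w3, so <>q is true at w3.
    At w3: <>q requires q at some successor in {w3}.
      q holds at w3, so <>q is true at w3.
Satisfying worlds: {w1, w3}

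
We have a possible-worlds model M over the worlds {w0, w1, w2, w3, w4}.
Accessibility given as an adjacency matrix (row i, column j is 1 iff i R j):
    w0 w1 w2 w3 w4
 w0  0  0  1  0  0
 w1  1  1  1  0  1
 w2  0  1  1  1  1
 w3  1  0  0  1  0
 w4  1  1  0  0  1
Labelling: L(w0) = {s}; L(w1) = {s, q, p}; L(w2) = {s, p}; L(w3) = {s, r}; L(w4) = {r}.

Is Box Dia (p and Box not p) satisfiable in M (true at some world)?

Recall that Box ψ holds at a world iff ψ holds at every accessible world, and Dia ψ holds iff ψ holds at some accessible world.
Let φ = Box Dia (p and Box not p). Evaluate φ at each world:
  w0 (successors {w2}): φ is false.
  w1 (successors {w0, w1, w2, w4}): φ is false.
  w2 (successors {w1, w2, w3, w4}): φ is false.
  w3 (successors {w0, w3}): φ is false.
  w4 (successors {w0, w1, w4}): φ is false.
For instance, at w4:
  At w4: Box Dia (p and Box not p) requires Dia (p and Box not p) at every successor {w0, w1, w4}.
    Dia (p and Box not p) fails at w0, so Box Dia (p and Box not p) is false at w4.
      At w0: Dia (p and Box not p) requires p and Box not p at some successor in {w2}.
        At w2: p and Box not p is false.
      So Dia (p and Box not p) is false at w0.

No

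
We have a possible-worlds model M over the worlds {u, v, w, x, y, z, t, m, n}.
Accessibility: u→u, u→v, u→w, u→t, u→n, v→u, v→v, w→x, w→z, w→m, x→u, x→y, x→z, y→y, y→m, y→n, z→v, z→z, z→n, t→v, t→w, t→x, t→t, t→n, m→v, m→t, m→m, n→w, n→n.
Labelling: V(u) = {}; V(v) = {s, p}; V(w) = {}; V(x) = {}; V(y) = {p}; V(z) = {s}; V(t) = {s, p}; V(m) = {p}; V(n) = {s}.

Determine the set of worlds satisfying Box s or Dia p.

Let φ = Box s or Dia p. Evaluate φ at each world:
  u (successors {u, v, w, t, n}): φ is true.
  v (successors {u, v}): φ is true.
  w (successors {x, z, m}): φ is true.
  x (successors {u, y, z}): φ is true.
  y (successors {y, m, n}): φ is true.
  z (successors {v, z, n}): φ is true.
  t (successors {v, w, x, t, n}): φ is true.
  m (successors {v, t, m}): φ is true.
  n (successors {w, n}): φ is false.
For instance, at m:
  At m: Box s is false, Dia p is true, so Box s or Dia p is true.
    At m: Box s requires s at every successor {v, t, m}.
      s fails at m, so Box s is false at m.
    At m: Dia p requires p at some successor in {v, t, m}.
      p holds at v, so Dia p is true at m.
Satisfying worlds: {u, v, w, x, y, z, t, m}

u, v, w, x, y, z, t, m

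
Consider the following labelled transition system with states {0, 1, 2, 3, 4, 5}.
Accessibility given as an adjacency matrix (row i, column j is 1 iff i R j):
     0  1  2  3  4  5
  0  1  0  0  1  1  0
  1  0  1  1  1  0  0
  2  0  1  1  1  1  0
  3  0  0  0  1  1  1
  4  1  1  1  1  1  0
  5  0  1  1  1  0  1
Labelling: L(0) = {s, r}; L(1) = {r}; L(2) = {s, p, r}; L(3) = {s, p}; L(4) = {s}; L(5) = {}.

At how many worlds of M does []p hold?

0

Let φ = []p. Evaluate φ at each world:
  0 (successors {0, 3, 4}): φ is false.
  1 (successors {1, 2, 3}): φ is false.
  2 (successors {1, 2, 3, 4}): φ is false.
  3 (successors {3, 4, 5}): φ is false.
  4 (successors {0, 1, 2, 3, 4}): φ is false.
  5 (successors {1, 2, 3, 5}): φ is false.
For instance, at 2:
  At 2: []p requires p at every successor {1, 2, 3, 4}.
    p fails at 1, so []p is false at 2.
Satisfying worlds: none.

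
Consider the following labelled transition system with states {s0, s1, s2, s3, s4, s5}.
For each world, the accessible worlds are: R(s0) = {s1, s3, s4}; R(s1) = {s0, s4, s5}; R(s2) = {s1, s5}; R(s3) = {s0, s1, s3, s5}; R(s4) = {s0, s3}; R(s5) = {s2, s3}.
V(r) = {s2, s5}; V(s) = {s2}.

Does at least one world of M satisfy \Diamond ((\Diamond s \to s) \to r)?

Yes

Let φ = \Diamond ((\Diamond s \to s) \to r). Evaluate φ at each world:
  s0 (successors {s1, s3, s4}): φ is false.
  s1 (successors {s0, s4, s5}): φ is true.
  s2 (successors {s1, s5}): φ is true.
  s3 (successors {s0, s1, s3, s5}): φ is true.
  s4 (successors {s0, s3}): φ is false.
  s5 (successors {s2, s3}): φ is true.
Detail at s1 (witness):
  At s1: \Diamond ((\Diamond s \to s) \to r) requires (\Diamond s \to s) \to r at some successor in {s0, s4, s5}.
    (\Diamond s \to s) \to r holds at s5, so \Diamond ((\Diamond s \to s) \to r) is true at s1.
      At s5: \Diamond s \to s is false, r is true, so (\Diamond s \to s) \to r is true.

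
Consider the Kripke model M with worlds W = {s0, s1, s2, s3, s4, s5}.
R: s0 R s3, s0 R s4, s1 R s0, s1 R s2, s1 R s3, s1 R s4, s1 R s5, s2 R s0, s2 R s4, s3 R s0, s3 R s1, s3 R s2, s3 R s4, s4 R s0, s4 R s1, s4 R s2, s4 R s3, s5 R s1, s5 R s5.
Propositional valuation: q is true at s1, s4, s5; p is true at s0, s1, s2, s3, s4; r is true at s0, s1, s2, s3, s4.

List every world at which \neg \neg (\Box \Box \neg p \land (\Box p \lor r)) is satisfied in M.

Let φ = \neg \neg (\Box \Box \neg p \land (\Box p \lor r)). Evaluate φ at each world:
  s0 (successors {s3, s4}): φ is false.
  s1 (successors {s0, s2, s3, s4, s5}): φ is false.
  s2 (successors {s0, s4}): φ is false.
  s3 (successors {s0, s1, s2, s4}): φ is false.
  s4 (successors {s0, s1, s2, s3}): φ is false.
  s5 (successors {s1, s5}): φ is false.
For instance, at s4:
  At s4: \neg (\Box \Box \neg p \land (\Box p \lor r)) is true, so \neg \neg (\Box \Box \neg p \land (\Box p \lor r)) is false.
    At s4: \Box \Box \neg p \land (\Box p \lor r) is false, so \neg (\Box \Box \neg p \land (\Box p \lor r)) is true.
      At s4: \Box \Box \neg p is false, \Box p \lor r is true, so \Box \Box \neg p \land (\Box p \lor r) is false.
Satisfying worlds: none.

none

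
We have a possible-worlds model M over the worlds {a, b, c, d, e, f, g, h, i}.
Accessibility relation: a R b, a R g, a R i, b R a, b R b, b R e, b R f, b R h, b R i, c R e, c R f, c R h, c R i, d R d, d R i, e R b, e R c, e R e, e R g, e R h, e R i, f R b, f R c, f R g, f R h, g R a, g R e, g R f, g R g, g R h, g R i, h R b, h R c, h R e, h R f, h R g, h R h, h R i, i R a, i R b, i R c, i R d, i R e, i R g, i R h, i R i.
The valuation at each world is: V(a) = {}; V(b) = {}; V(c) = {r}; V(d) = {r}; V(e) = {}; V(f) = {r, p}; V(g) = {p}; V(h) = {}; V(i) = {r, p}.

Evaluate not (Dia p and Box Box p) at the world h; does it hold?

Yes

Recall that Box ψ holds at a world iff ψ holds at every accessible world, and Dia ψ holds iff ψ holds at some accessible world.
At h: Dia p and Box Box p is false, so not (Dia p and Box Box p) is true.
  At h: Dia p is true, Box Box p is false, so Dia p and Box Box p is false.
    At h: Dia p requires p at some successor in {b, c, e, f, g, h, i}.
      p holds at f, so Dia p is true at h.
    At h: Box Box p requires Box p at every successor {b, c, e, f, g, h, i}.
      Box p fails at b, so Box Box p is false at h.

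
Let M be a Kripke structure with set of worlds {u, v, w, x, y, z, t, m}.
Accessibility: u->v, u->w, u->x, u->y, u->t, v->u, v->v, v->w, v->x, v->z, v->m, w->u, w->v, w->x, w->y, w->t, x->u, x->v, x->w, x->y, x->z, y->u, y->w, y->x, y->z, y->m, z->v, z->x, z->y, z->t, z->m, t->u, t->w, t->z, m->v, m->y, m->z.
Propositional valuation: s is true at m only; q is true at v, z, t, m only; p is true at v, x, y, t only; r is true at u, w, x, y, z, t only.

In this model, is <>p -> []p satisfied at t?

Yes

At t: <>p is false, []p is false, so <>p -> []p is true.
  At t: <>p requires p at some successor in {u, w, z}.
    At u: p is false.
    At w: p is false.
    At z: p is false.
  So <>p is false at t.
  At t: []p requires p at every successor {u, w, z}.
    p fails at u, so []p is false at t.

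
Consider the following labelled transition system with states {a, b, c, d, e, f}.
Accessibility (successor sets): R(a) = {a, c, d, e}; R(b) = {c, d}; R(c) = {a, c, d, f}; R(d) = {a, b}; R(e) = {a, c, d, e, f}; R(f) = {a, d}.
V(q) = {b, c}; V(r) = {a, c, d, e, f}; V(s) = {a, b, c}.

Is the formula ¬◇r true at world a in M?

No

Recall that ◇ψ holds at a world iff ψ holds at some accessible world.
At a: ◇r is true, so ¬◇r is false.
  At a: ◇r requires r at some successor in {a, c, d, e}.
    r holds at a, so ◇r is true at a.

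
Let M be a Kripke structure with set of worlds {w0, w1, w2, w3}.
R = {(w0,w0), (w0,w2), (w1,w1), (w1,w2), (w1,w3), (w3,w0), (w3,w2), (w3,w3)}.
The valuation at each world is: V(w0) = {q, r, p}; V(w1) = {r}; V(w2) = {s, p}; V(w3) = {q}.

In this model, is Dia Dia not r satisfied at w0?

Recall that Dia ψ holds at a world iff ψ holds at some accessible world.
At w0: Dia Dia not r requires Dia not r at some successor in {w0, w2}.
  Dia not r holds at w0, so Dia Dia not r is true at w0.
    At w0: Dia not r requires not r at some successor in {w0, w2}.
      not r holds at w2, so Dia not r is true at w0.

Yes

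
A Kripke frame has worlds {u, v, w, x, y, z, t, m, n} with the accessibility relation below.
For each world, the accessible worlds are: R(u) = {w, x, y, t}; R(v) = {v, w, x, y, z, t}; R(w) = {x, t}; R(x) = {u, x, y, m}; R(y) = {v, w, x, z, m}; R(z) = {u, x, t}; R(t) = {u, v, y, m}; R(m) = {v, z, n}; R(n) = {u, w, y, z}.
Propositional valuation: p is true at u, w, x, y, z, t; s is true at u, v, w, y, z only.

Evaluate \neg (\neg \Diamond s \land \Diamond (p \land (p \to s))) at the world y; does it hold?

At y: \neg \Diamond s \land \Diamond (p \land (p \to s)) is false, so \neg (\neg \Diamond s \land \Diamond (p \land (p \to s))) is true.
  At y: \neg \Diamond s is false, \Diamond (p \land (p \to s)) is true, so \neg \Diamond s \land \Diamond (p \land (p \to s)) is false.
    At y: \Diamond s is true, so \neg \Diamond s is false.
      At y: \Diamond s requires s at some successor in {v, w, x, z, m}.
        s holds at v, so \Diamond s is true at y.
    At y: \Diamond (p \land (p \to s)) requires p \land (p \to s) at some successor in {v, w, x, z, m}.
      p \land (p \to s) holds at w, so \Diamond (p \land (p \to s)) is true at y.

Yes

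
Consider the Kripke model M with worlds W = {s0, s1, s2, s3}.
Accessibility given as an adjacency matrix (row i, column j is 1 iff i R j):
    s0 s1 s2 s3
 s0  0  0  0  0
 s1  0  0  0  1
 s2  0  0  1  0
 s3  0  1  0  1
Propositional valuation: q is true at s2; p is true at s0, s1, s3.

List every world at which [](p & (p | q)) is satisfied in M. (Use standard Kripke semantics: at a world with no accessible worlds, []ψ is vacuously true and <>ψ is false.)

s0, s1, s3

Recall that []ψ holds at a world iff ψ holds at every accessible world, and <>ψ holds iff ψ holds at some accessible world.
Let φ = [](p & (p | q)). Evaluate φ at each world:
  s0 (successors ∅): φ is true.
  s1 (successors {s3}): φ is true.
  s2 (successors {s2}): φ is false.
  s3 (successors {s1, s3}): φ is true.
For instance, at s1:
  At s1: [](p & (p | q)) requires p & (p | q) at every successor {s3}.
    At s3: p & (p | q) is true.
  So [](p & (p | q)) is true at s1.
Satisfying worlds: {s0, s1, s3}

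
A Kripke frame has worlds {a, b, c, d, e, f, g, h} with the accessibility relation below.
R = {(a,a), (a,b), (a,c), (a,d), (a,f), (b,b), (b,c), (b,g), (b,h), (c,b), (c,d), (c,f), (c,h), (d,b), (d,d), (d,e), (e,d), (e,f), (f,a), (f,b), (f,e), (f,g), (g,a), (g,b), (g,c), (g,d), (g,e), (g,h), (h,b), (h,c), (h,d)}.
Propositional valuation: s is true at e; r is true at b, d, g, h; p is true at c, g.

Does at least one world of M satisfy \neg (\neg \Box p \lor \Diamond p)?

No

Let φ = \neg (\neg \Box p \lor \Diamond p). Evaluate φ at each world:
  a (successors {a, b, c, d, f}): φ is false.
  b (successors {b, c, g, h}): φ is false.
  c (successors {b, d, f, h}): φ is false.
  d (successors {b, d, e}): φ is false.
  e (successors {d, f}): φ is false.
  f (successors {a, b, e, g}): φ is false.
  g (successors {a, b, c, d, e, h}): φ is false.
  h (successors {b, c, d}): φ is false.
For instance, at c:
  At c: \neg \Box p \lor \Diamond p is true, so \neg (\neg \Box p \lor \Diamond p) is false.
    At c: \neg \Box p is true, \Diamond p is false, so \neg \Box p \lor \Diamond p is true.
      At c: \Box p is false, so \neg \Box p is true.
      At c: \Diamond p requires p at some successor in {b, d, f, h}.
        At b: p is false.
        At d: p is false.
        At f: p is false.
        At h: p is false.
      So \Diamond p is false at c.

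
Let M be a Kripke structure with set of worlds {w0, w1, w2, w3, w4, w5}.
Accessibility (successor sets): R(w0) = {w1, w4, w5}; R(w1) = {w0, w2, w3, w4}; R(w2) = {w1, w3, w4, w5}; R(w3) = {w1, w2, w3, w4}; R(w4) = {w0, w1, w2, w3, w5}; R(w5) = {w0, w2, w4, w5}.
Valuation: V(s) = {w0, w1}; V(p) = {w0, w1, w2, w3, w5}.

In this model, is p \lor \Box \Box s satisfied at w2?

Yes

At w2: p is true, \Box \Box s is false, so p \lor \Box \Box s is true.
  At w2: \Box \Box s requires \Box s at every successor {w1, w3, w4, w5}.
    \Box s fails at w1, so \Box \Box s is false at w2.
      At w1: \Box s requires s at every successor {w0, w2, w3, w4}.
        s fails at w2, so \Box s is false at w1.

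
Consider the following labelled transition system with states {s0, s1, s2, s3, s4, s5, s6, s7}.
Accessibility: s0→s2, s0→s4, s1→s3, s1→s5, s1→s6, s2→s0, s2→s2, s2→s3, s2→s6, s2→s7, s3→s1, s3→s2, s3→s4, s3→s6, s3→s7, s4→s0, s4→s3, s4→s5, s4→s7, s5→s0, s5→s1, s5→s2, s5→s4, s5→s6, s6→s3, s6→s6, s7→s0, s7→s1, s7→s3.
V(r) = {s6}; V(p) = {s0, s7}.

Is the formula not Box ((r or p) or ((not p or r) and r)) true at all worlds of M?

Yes

Let φ = not Box ((r or p) or ((not p or r) and r)). Evaluate φ at each world:
  s0 (successors {s2, s4}): φ is true.
  s1 (successors {s3, s5, s6}): φ is true.
  s2 (successors {s0, s2, s3, s6, s7}): φ is true.
  s3 (successors {s1, s2, s4, s6, s7}): φ is true.
  s4 (successors {s0, s3, s5, s7}): φ is true.
  s5 (successors {s0, s1, s2, s4, s6}): φ is true.
  s6 (successors {s3, s6}): φ is true.
  s7 (successors {s0, s1, s3}): φ is true.
For instance, at s0:
  At s0: Box ((r or p) or ((not p or r) and r)) is false, so not Box ((r or p) or ((not p or r) and r)) is true.
    At s0: Box ((r or p) or ((not p or r) and r)) requires (r or p) or ((not p or r) and r) at every successor {s2, s4}.
      (r or p) or ((not p or r) and r) fails at s2, so Box ((r or p) or ((not p or r) and r)) is false at s0.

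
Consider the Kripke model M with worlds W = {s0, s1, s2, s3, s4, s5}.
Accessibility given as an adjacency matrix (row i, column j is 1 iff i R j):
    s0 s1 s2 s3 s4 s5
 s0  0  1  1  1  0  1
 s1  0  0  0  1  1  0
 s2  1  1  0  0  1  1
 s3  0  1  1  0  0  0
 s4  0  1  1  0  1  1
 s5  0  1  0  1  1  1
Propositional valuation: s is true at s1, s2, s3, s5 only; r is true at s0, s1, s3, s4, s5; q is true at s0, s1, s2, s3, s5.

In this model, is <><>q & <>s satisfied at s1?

Yes

Recall that <>ψ holds at a world iff ψ holds at some accessible world.
At s1: <><>q is true, <>s is true, so <><>q & <>s is true.
  At s1: <><>q requires <>q at some successor in {s3, s4}.
    <>q holds at s3, so <><>q is true at s1.
      At s3: <>q requires q at some successor in {s1, s2}.
        q holds at s1, so <>q is true at s3.
  At s1: <>s requires s at some successor in {s3, s4}.
    s holds at s3, so <>s is true at s1.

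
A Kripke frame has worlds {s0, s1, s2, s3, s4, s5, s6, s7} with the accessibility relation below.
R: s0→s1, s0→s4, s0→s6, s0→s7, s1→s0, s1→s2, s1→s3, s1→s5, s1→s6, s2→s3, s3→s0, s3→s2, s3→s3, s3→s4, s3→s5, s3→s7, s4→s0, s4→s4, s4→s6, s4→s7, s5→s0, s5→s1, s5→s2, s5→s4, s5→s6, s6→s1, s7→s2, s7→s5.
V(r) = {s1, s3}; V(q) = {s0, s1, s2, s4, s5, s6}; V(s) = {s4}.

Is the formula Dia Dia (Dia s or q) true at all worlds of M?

Yes

Recall that Dia ψ holds at a world iff ψ holds at some accessible world.
Let φ = Dia Dia (Dia s or q). Evaluate φ at each world:
  s0 (successors {s1, s4, s6, s7}): φ is true.
  s1 (successors {s0, s2, s3, s5, s6}): φ is true.
  s2 (successors {s3}): φ is true.
  s3 (successors {s0, s2, s3, s4, s5, s7}): φ is true.
  s4 (successors {s0, s4, s6, s7}): φ is true.
  s5 (successors {s0, s1, s2, s4, s6}): φ is true.
  s6 (successors {s1}): φ is true.
  s7 (successors {s2, s5}): φ is true.
For instance, at s7:
  At s7: Dia Dia (Dia s or q) requires Dia (Dia s or q) at some successor in {s2, s5}.
    Dia (Dia s or q) holds at s2, so Dia Dia (Dia s or q) is true at s7.
      At s2: Dia (Dia s or q) requires Dia s or q at some successor in {s3}.
        Dia s or q holds at s3, so Dia (Dia s or q) is true at s2.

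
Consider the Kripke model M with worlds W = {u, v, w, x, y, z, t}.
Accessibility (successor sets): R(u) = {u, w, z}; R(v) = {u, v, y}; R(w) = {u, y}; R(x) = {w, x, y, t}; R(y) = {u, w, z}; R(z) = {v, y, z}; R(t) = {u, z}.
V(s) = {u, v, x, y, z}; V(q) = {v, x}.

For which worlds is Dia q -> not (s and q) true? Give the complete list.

Let φ = Dia q -> not (s and q). Evaluate φ at each world:
  u (successors {u, w, z}): φ is true.
  v (successors {u, v, y}): φ is false.
  w (successors {u, y}): φ is true.
  x (successors {w, x, y, t}): φ is false.
  y (successors {u, w, z}): φ is true.
  z (successors {v, y, z}): φ is true.
  t (successors {u, z}): φ is true.
For instance, at z:
  At z: Dia q is true, not (s and q) is true, so Dia q -> not (s and q) is true.
    At z: Dia q requires q at some successor in {v, y, z}.
      q holds at v, so Dia q is true at z.
Satisfying worlds: {u, w, y, z, t}

u, w, y, z, t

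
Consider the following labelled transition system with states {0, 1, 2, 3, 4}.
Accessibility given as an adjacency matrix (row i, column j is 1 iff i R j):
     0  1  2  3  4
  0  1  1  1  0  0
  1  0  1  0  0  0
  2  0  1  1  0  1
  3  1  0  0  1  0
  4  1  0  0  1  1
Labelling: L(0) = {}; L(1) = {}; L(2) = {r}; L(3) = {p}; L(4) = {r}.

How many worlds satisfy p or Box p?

1

Let φ = p or Box p. Evaluate φ at each world:
  0 (successors {0, 1, 2}): φ is false.
  1 (successors {1}): φ is false.
  2 (successors {1, 2, 4}): φ is false.
  3 (successors {0, 3}): φ is true.
  4 (successors {0, 3, 4}): φ is false.
For instance, at 3:
  At 3: p is true, Box p is false, so p or Box p is true.
    At 3: Box p requires p at every successor {0, 3}.
      p fails at 0, so Box p is false at 3.
Satisfying worlds: {3}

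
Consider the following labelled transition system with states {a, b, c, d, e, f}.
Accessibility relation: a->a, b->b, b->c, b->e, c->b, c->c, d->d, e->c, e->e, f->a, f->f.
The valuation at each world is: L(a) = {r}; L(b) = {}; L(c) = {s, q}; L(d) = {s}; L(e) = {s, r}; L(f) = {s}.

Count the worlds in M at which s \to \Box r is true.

Recall that \Box ψ holds at a world iff ψ holds at every accessible world, and \Diamond ψ holds iff ψ holds at some accessible world.
Let φ = s \to \Box r. Evaluate φ at each world:
  a (successors {a}): φ is true.
  b (successors {b, c, e}): φ is true.
  c (successors {b, c}): φ is false.
  d (successors {d}): φ is false.
  e (successors {c, e}): φ is false.
  f (successors {a, f}): φ is false.
For instance, at b:
  At b: s is false, \Box r is false, so s \to \Box r is true.
    At b: \Box r requires r at every successor {b, c, e}.
      r fails at b, so \Box r is false at b.
Satisfying worlds: {a, b}

2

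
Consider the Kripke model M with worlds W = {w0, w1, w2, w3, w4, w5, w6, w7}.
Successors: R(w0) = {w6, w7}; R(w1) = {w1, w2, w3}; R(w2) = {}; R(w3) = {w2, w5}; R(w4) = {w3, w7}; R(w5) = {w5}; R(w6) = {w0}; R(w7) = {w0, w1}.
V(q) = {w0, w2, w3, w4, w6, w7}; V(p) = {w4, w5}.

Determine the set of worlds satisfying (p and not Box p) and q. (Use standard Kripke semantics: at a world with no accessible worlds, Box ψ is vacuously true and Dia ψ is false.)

w4

Let φ = (p and not Box p) and q. Evaluate φ at each world:
  w0 (successors {w6, w7}): φ is false.
  w1 (successors {w1, w2, w3}): φ is false.
  w2 (successors ∅): φ is false.
  w3 (successors {w2, w5}): φ is false.
  w4 (successors {w3, w7}): φ is true.
  w5 (successors {w5}): φ is false.
  w6 (successors {w0}): φ is false.
  w7 (successors {w0, w1}): φ is false.
For instance, at w4:
  At w4: p and not Box p is true, q is true, so (p and not Box p) and q is true.
    At w4: p is true, not Box p is true, so p and not Box p is true.
      At w4: Box p is false, so not Box p is true.
Satisfying worlds: {w4}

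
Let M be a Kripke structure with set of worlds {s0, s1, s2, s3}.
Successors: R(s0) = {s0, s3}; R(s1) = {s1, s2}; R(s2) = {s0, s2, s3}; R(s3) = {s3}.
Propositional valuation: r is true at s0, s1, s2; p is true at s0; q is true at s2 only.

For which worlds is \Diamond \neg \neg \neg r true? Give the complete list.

s0, s2, s3

Recall that \Diamond ψ holds at a world iff ψ holds at some accessible world.
Let φ = \Diamond \neg \neg \neg r. Evaluate φ at each world:
  s0 (successors {s0, s3}): φ is true.
  s1 (successors {s1, s2}): φ is false.
  s2 (successors {s0, s2, s3}): φ is true.
  s3 (successors {s3}): φ is true.
For instance, at s3:
  At s3: \Diamond \neg \neg \neg r requires \neg \neg \neg r at some successor in {s3}.
    \neg \neg \neg r holds at s3, so \Diamond \neg \neg \neg r is true at s3.
Satisfying worlds: {s0, s2, s3}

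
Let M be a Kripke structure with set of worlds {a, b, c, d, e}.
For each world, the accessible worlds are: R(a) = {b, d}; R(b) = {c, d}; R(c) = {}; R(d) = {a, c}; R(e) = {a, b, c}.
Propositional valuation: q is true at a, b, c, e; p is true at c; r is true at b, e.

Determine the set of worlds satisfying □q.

Let φ = □q. Evaluate φ at each world:
  a (successors {b, d}): φ is false.
  b (successors {c, d}): φ is false.
  c (successors ∅): φ is true.
  d (successors {a, c}): φ is true.
  e (successors {a, b, c}): φ is true.
For instance, at d:
  At d: □q requires q at every successor {a, c}.
    At a: q is true.
    At c: q is true.
  So □q is true at d.
Satisfying worlds: {c, d, e}

c, d, e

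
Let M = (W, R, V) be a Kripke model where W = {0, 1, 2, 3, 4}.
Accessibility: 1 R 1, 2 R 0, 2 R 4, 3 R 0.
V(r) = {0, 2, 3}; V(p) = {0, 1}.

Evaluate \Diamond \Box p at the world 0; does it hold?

At 0: no accessible worlds, so \Diamond \Box p is false.

No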